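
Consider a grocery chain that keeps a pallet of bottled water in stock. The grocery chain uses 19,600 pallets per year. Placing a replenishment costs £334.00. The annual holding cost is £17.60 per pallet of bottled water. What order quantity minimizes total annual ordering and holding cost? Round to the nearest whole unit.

Q* ≈ 863 pallets

EOQ = √(2DS / H) = √(2 × 19,600 × 334 / 17.6).
= √(13,092,800 / 17.6) = √743,909.0909 ≈ 862.502.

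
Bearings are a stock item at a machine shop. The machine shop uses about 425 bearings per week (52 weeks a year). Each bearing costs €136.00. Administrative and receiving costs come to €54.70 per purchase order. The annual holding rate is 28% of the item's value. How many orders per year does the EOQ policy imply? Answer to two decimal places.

Annual demand D = 425 × 52 = 22,100.
Holding cost H = 0.28 × €136.00 = €38.0800 per unit per year.
EOQ = √(2DS/H) = √(2 × 22,100 × 54.7 / 38.08) ≈ 251.97.
Orders per year = D / Q* = 22,100 / 251.97 ≈ 87.707.

N ≈ 87.71 orders per year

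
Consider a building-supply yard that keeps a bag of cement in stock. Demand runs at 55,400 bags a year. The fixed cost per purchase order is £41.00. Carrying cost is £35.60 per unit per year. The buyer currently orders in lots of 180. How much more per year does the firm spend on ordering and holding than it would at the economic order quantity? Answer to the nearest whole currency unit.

EOQ = √(2DS/H) = √(2 × 55,400 × 41 / 35.6) ≈ 357.22.
Cost at Q* = (D/Q*)S + (Q*/2)H = √(2DSH) ≈ £12,717.06.
Cost at Q = 180: (55,400/180)×41 + (180/2)×35.6 = £12,618.89 + £3,204.00 = £15,822.89.
Excess = £15,822.89 − £12,717.06 = £3,105.83.

Extra cost ≈ £3,106 per year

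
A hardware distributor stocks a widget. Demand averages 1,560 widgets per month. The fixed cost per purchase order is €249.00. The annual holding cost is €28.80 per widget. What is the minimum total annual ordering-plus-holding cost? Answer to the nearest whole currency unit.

TC* ≈ €16,386

Annual demand D = 1,560 × 12 = 18,720.
Q* = √(2DS/H) = √(2 × 18,720 × 249 / 28.8) ≈ 568.95.
At Q*, ordering cost (D/Q*)S equals holding cost (Q*/2)H, each = √(DSH/2).
Minimum total = √(2DSH) = √(2 × 18,720 × 249 × 28.8) ≈ 16385.656.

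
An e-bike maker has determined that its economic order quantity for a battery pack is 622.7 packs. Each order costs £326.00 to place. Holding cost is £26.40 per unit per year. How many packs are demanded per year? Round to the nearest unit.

D ≈ 15,701 packs per year

The basic EOQ model gives Q* = √(2DS/H); rearrange for the unknown.
From Q* = √(2DS/H): D = Q*²H / (2S) = 622.7² × 26.4 / (2 × 326) = 15700.521.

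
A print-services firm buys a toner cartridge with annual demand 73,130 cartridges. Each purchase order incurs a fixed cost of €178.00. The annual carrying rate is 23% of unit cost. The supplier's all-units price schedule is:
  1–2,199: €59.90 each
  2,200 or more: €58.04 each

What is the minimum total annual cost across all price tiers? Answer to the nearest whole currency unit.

TC* ≈ €4,265,066

Holding cost per unit per year at price C is H = 0.23·C.
For each price level, check whether its EOQ is feasible; otherwise the best quantity at that price is the breakpoint.
EOQ at €59.90 = 1374.7 (feasible in tier 1): TC = 73,130×€59.90 + (73,130/1374.7)×178 + (1374.7/2)×0.23×€59.90 = €4,399,425.70.
EOQ at €58.04 = 1396.5 < 2200, so use break Q=2200: TC = 73,130×€58.04 + (73,130/2200.0)×178 + (2200.0/2)×0.23×€58.04 = €4,265,066.20.
Lowest total cost among the candidates is at Q = 2200.0.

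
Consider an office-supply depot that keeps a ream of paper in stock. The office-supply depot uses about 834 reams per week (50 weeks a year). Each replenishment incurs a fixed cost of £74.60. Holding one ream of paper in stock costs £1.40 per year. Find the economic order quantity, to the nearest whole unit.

Q* ≈ 2,108 reams

Annual demand D = 834 × 50 = 41,700.
EOQ = √(2DS / H) = √(2 × 41,700 × 74.6 / 1.4).
= √(6,221,640 / 1.4) = √4,444,028.5714 ≈ 2108.086.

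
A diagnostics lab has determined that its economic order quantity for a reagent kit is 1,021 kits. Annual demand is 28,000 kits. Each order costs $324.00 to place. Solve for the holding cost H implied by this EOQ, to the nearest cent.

H ≈ $17.41

Squaring Q* = √(2DS/H) gives Q*² = 2DS/H.
From Q* = √(2DS/H): H = 2DS / Q*² = 2 × 28,000 × 324 / 1,021² = 17.4053.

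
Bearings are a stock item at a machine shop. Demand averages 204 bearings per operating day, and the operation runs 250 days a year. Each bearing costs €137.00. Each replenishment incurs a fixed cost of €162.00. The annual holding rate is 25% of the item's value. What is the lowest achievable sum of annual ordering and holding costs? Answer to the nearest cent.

Annual demand D = 204 × 250 = 51,000.
Holding cost H = 0.25 × €137.00 = €34.2500 per unit per year.
EOQ = √(2DS/H) = √(2 × 51,000 × 162 / 34.25) ≈ 694.59.
At the optimum the two cost components are equal, so total cost = 2·(Q*/2)H = Q*·H.
Minimum total = √(2DSH) = √(2 × 51,000 × 162 × 34.25) ≈ 23789.641.

TC* ≈ €23,789.64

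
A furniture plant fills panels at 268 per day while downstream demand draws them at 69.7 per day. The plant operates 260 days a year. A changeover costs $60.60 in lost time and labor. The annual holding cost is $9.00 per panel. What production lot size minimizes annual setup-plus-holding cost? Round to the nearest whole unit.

Q* ≈ 574 panels

Annual demand D = 69.7 × 260 = 18,122.
Production build-up factor (1 − d/p) = 1 − 69.7/268 = 0.7399.
Q* = √(2DS / (H(1 − d/p))) = √(2 × 18,122 × 60.6 / (9 × 0.7399)).
= √(2,196,386.4 / 6.6593) ≈ 574.300.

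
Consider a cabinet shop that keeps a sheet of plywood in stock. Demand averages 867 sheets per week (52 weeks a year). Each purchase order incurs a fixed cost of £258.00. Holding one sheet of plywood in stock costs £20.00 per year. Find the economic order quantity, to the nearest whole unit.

Annual demand D = 867 × 52 = 45,084.
EOQ = √(2DS / H) = √(2 × 45,084 × 258 / 20).
= √(23,263,344 / 20) = √1,163,167.2 ≈ 1078.502.

Q* ≈ 1,079 sheets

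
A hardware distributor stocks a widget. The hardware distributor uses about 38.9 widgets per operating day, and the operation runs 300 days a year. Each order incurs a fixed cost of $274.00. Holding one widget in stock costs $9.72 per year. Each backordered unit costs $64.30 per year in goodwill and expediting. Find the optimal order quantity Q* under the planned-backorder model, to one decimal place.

Annual demand D = 38.9 × 300 = 11,670.
With planned backorders, Q* = √(2DS/H) · √((H+B)/B).
√(2DS/H) = √(2 × 11,670 × 274 / 9.72) = 811.134.
√((H+B)/B) = √((9.72+64.3)/64.3) = 1.0729.
Q* ≈ 870.285.

Q* ≈ 870.3 widgets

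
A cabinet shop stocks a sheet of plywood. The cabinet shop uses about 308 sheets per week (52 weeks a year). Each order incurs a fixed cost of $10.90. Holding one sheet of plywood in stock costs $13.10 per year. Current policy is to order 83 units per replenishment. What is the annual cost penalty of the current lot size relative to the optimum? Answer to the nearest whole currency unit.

Extra cost ≈ $508 per year

Annual demand D = 308 × 52 = 16,016.
EOQ = √(2DS/H) = √(2 × 16,016 × 10.9 / 13.1) ≈ 163.26.
Cost at Q* = (D/Q*)S + (Q*/2)H = √(2DSH) ≈ $2,138.66.
Cost at Q = 83: (16,016/83)×10.9 + (83/2)×13.1 = $2,103.31 + $543.65 = $2,646.96.
Excess = $2,646.96 − $2,138.66 = $508.30.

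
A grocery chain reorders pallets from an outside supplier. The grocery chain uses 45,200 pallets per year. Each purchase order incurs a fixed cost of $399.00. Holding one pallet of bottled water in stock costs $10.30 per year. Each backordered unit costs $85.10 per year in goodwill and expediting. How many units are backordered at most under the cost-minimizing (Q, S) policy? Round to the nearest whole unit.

S* ≈ 214 pallets

With planned backorders, Q* = √(2DS/H) · √((H+B)/B).
√(2DS/H) = √(2 × 45,200 × 399 / 10.3) = 1871.337.
√((H+B)/B) = √((10.3+85.1)/85.1) = 1.0588.
Q* ≈ 1981.351.
S* = Q* · H/(H+B) = 1981.351 × 10.3/95.4 ≈ 213.919.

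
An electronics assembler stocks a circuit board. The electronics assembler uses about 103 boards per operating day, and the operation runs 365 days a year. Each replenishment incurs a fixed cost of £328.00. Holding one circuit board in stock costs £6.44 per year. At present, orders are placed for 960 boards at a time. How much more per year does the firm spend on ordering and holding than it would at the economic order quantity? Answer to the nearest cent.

Annual demand D = 103 × 365 = 37,595.
EOQ = √(2DS/H) = √(2 × 37,595 × 328 / 6.44) ≈ 1956.92.
Cost at Q* = (D/Q*)S + (Q*/2)H = √(2DSH) ≈ £12,602.59.
Cost at Q = 960: (37,595/960)×328 + (960/2)×6.44 = £12,844.96 + £3,091.20 = £15,936.16.
Excess = £15,936.16 − £12,602.59 = £3,333.57.

Extra cost ≈ £3,333.57 per year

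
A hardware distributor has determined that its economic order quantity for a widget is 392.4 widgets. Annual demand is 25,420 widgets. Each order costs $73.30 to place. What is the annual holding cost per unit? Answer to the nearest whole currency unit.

Squaring Q* = √(2DS/H) gives Q*² = 2DS/H.
From Q* = √(2DS/H): H = 2DS / Q*² = 2 × 25,420 × 73.3 / 392.4² = 24.2020.

H ≈ $24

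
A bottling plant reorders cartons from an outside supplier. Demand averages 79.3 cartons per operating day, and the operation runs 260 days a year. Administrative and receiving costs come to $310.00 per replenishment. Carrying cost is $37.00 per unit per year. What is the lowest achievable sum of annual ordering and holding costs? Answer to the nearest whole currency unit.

TC* ≈ $21,748

Annual demand D = 79.3 × 260 = 20,618.
The optimal lot size = √(2DS/H) = √(2 × 20,618 × 310 / 37) ≈ 587.78.
At the optimum the two cost components are equal, so total cost = 2·(Q*/2)H = Q*·H.
Minimum total = √(2DSH) = √(2 × 20,618 × 310 × 37) ≈ 21748.033.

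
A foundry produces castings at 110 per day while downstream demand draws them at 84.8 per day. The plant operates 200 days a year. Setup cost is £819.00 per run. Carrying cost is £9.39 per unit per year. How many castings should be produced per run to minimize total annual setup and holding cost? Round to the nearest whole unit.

Annual demand D = 84.8 × 200 = 16,960.
Production build-up factor (1 − d/p) = 1 − 84.8/110 = 0.2291.
Q* = √(2DS / (H(1 − d/p))) = √(2 × 16,960 × 819 / (9.39 × 0.2291)).
= √(27,780,480 / 2.1512) ≈ 3593.628.

Q* ≈ 3,594 castings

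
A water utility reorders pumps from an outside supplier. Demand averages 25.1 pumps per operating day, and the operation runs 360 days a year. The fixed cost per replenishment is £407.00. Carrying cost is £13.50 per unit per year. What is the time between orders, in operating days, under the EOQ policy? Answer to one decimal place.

Annual demand D = 25.1 × 360 = 9,036.
EOQ = √(2DS/H) = √(2 × 9,036 × 407 / 13.5) ≈ 738.13.
Cycle time = Q*/D × 360 = 738.13 / 9,036 × 360 ≈ 29.408 days.

T ≈ 29.4 days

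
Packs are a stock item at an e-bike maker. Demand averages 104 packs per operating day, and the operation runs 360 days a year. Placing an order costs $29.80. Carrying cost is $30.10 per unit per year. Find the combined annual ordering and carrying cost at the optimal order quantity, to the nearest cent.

Annual demand D = 104 × 360 = 37,440.
Q* = √(2DS/H) = √(2 × 37,440 × 29.8 / 30.1) ≈ 272.28.
At Q*, ordering cost (D/Q*)S equals holding cost (Q*/2)H, each = √(DSH/2).
Minimum total = √(2DSH) = √(2 × 37,440 × 29.8 × 30.1) ≈ 8195.478.

TC* ≈ $8,195.48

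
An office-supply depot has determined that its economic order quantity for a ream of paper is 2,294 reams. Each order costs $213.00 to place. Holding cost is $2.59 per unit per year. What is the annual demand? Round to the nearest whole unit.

Squaring Q* = √(2DS/H) gives Q*² = 2DS/H.
From Q* = √(2DS/H): D = Q*²H / (2S) = 2,294² × 2.59 / (2 × 213) = 31994.623.

D ≈ 31,995 reams per year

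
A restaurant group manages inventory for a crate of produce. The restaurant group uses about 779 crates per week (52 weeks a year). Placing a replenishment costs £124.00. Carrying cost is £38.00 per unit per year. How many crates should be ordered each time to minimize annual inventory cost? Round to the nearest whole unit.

Annual demand D = 779 × 52 = 40,508.
EOQ = √(2DS / H) = √(2 × 40,508 × 124 / 38).
= √(10,045,984 / 38) = √264,368 ≈ 514.167.

Q* ≈ 514 crates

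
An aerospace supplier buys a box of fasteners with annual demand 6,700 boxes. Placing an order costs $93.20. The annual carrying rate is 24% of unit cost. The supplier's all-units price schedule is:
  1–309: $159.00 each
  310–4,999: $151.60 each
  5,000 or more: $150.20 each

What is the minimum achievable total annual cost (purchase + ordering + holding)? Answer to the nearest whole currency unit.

TC* ≈ $1,023,374

Holding cost per unit per year at price C is H = 0.24·C.
For each price level, check whether its EOQ is feasible; otherwise the best quantity at that price is the breakpoint.
EOQ at $159.00 = 180.9 (feasible in tier 1): TC = 6,700×$159.00 + (6,700/180.9)×93.2 + (180.9/2)×0.24×$159.00 = $1,072,203.42.
EOQ at $151.60 = 185.3 < 310, so use break Q=310: TC = 6,700×$151.60 + (6,700/310.0)×93.2 + (310.0/2)×0.24×$151.60 = $1,023,373.84.
EOQ at $150.20 = 186.1 < 5000, so use break Q=5000: TC = 6,700×$150.20 + (6,700/5000.0)×93.2 + (5000.0/2)×0.24×$150.20 = $1,096,584.89.
Lowest total cost among the candidates is at Q = 310.0.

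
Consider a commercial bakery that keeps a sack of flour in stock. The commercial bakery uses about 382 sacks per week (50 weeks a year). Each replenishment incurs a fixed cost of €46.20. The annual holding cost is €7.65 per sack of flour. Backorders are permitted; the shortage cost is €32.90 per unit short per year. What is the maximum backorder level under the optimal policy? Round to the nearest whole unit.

Annual demand D = 382 × 50 = 19,100.
With planned backorders, Q* = √(2DS/H) · √((H+B)/B).
√(2DS/H) = √(2 × 19,100 × 46.2 / 7.65) = 480.310.
√((H+B)/B) = √((7.65+32.9)/32.9) = 1.1102.
Q* ≈ 533.236.
S* = Q* · H/(H+B) = 533.236 × 7.65/40.55 ≈ 100.598.

S* ≈ 101 sacks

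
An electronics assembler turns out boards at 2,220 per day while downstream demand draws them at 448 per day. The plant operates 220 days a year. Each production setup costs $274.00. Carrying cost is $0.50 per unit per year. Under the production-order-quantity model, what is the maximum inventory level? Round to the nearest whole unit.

I_max ≈ 9,286 boards

Annual demand D = 448 × 220 = 98,560.
Production build-up factor (1 − d/p) = 1 − 448/2,220 = 0.7982.
Q* = √(2DS / (H(1 − d/p))) = √(2 × 98,560 × 274 / (0.5 × 0.7982)).
= √(54,010,880 / 0.3991) ≈ 11633.228.
Maximum inventory = Q*(1 − d/p) = 11633.228 × 0.7982 ≈ 9285.622.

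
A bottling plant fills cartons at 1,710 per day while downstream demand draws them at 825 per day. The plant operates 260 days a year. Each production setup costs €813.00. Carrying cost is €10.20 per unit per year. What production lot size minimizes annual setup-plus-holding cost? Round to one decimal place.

Annual demand D = 825 × 260 = 214,500.
Production build-up factor (1 − d/p) = 1 − 825/1,710 = 0.5175.
Q* = √(2DS / (H(1 − d/p))) = √(2 × 214,500 × 813 / (10.2 × 0.5175)).
= √(348,777,000 / 5.2789) ≈ 8128.310.

Q* ≈ 8,128.3 cartons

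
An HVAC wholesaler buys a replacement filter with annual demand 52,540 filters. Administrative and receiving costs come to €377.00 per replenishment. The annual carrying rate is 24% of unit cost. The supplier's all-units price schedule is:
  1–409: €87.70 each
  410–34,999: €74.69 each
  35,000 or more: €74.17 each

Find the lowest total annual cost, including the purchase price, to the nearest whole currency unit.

Holding cost per unit per year at price C is H = 0.24·C.
Candidates are each tier's EOQ (if it falls in that tier) and each price-break quantity.
Tier 1 (€87.70): EOQ = 1371.9 exceeds tier's upper bound 409, so this tier is dominated.
EOQ at €74.69 = 1486.6 (feasible in tier 2): TC = 52,540×€74.69 + (52,540/1486.6)×377 + (1486.6/2)×0.24×€74.69 = €3,950,860.78.
EOQ at €74.17 = 1491.8 < 35000, so use break Q=35000: TC = 52,540×€74.17 + (52,540/35000.0)×377 + (35000.0/2)×0.24×€74.17 = €4,208,971.73.
Lowest total cost among the candidates is at Q = 1486.6.

TC* ≈ €3,950,861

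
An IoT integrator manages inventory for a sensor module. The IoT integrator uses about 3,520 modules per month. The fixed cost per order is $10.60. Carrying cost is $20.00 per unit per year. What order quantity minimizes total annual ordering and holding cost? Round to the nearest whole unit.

Q* ≈ 212 modules

Annual demand D = 3,520 × 12 = 42,240.
EOQ = √(2DS / H) = √(2 × 42,240 × 10.6 / 20).
= √(895,488 / 20) = √44,774.4 ≈ 211.600.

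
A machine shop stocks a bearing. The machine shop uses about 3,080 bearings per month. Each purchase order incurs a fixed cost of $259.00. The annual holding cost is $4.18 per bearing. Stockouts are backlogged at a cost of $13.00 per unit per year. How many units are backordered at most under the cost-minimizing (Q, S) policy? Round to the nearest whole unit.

Annual demand D = 3,080 × 12 = 36,960.
With planned backorders, Q* = √(2DS/H) · √((H+B)/B).
√(2DS/H) = √(2 × 36,960 × 259 / 4.18) = 2140.143.
√((H+B)/B) = √((4.18+13)/13) = 1.1496.
Q* ≈ 2460.269.
S* = Q* · H/(H+B) = 2460.269 × 4.18/17.18 ≈ 598.599.

S* ≈ 599 bearings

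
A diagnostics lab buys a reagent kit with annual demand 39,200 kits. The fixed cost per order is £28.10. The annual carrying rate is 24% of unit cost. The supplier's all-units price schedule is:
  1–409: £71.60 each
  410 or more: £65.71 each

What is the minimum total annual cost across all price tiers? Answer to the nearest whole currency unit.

Holding cost per unit per year at price C is H = 0.24·C.
For each price level, check whether its EOQ is feasible; otherwise the best quantity at that price is the breakpoint.
EOQ at £71.60 = 358.1 (feasible in tier 1): TC = 39,200×£71.60 + (39,200/358.1)×28.1 + (358.1/2)×0.24×£71.60 = £2,812,872.81.
EOQ at £65.71 = 373.8 < 410, so use break Q=410: TC = 39,200×£65.71 + (39,200/410.0)×28.1 + (410.0/2)×0.24×£65.71 = £2,581,751.57.
Lowest total cost among the candidates is at Q = 410.0.

TC* ≈ £2,581,752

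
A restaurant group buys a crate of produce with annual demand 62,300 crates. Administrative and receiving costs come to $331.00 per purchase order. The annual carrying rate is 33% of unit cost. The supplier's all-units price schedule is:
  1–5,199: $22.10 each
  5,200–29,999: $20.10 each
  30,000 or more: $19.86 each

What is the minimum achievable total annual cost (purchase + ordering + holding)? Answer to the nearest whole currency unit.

Holding cost per unit per year at price C is H = 0.33·C.
Candidates are each tier's EOQ (if it falls in that tier) and each price-break quantity.
EOQ at $22.10 = 2378.0 (feasible in tier 1): TC = 62,300×$22.10 + (62,300/2378.0)×331 + (2378.0/2)×0.33×$22.10 = $1,394,173.08.
EOQ at $20.10 = 2493.5 < 5200, so use break Q=5200: TC = 62,300×$20.10 + (62,300/5200.0)×331 + (5200.0/2)×0.33×$20.10 = $1,273,441.43.
EOQ at $19.86 = 2508.6 < 30000, so use break Q=30000: TC = 62,300×$19.86 + (62,300/30000.0)×331 + (30000.0/2)×0.33×$19.86 = $1,336,272.38.
Lowest total cost among the candidates is at Q = 5200.0.

TC* ≈ $1,273,441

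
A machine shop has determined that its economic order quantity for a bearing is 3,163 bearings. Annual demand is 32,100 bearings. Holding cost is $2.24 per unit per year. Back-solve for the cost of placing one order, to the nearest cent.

The basic EOQ model gives Q* = √(2DS/H); rearrange for the unknown.
From Q* = √(2DS/H): S = Q*²H / (2D) = 3,163² × 2.24 / (2 × 32,100) = 349.0691.

S ≈ $349.07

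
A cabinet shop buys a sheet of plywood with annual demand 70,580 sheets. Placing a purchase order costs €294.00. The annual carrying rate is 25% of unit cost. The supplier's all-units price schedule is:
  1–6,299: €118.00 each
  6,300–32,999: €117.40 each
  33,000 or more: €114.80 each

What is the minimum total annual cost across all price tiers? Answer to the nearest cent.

Holding cost per unit per year at price C is H = 0.25·C.
For each price level, check whether its EOQ is feasible; otherwise the best quantity at that price is the breakpoint.
EOQ at €118.00 = 1186.1 (feasible in tier 1): TC = 70,580×€118.00 + (70,580/1186.1)×294 + (1186.1/2)×0.25×€118.00 = €8,363,429.72.
EOQ at €117.40 = 1189.1 < 6300, so use break Q=6300: TC = 70,580×€117.40 + (70,580/6300.0)×294 + (6300.0/2)×0.25×€117.40 = €8,381,838.23.
EOQ at €114.80 = 1202.5 < 33000, so use break Q=33000: TC = 70,580×€114.80 + (70,580/33000.0)×294 + (33000.0/2)×0.25×€114.80 = €8,576,762.80.
Lowest total cost among the candidates is at Q = 1186.1.

TC* ≈ €8,363,429.72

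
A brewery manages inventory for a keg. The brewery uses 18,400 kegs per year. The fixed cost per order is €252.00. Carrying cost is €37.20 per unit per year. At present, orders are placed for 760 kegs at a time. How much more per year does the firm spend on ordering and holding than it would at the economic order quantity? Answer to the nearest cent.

EOQ = √(2DS/H) = √(2 × 18,400 × 252 / 37.2) ≈ 499.29.
Cost at Q* = (D/Q*)S + (Q*/2)H = √(2DSH) ≈ €18,573.58.
Cost at Q = 760: (18,400/760)×252 + (760/2)×37.2 = €6,101.05 + €14,136.00 = €20,237.05.
Excess = €20,237.05 − €18,573.58 = €1,663.47.

Extra cost ≈ €1,663.47 per year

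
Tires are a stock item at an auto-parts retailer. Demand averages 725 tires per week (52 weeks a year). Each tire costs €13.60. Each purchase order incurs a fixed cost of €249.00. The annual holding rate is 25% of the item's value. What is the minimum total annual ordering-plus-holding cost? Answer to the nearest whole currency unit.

TC* ≈ €7,990

Annual demand D = 725 × 52 = 37,700.
Holding cost H = 0.25 × €13.60 = €3.4000 per unit per year.
EOQ = √(2DS/H) = √(2 × 37,700 × 249 / 3.4) ≈ 2349.88.
At the optimum the two cost components are equal, so total cost = 2·(Q*/2)H = Q*·H.
Minimum total = √(2DSH) = √(2 × 37,700 × 249 × 3.4) ≈ 7989.596.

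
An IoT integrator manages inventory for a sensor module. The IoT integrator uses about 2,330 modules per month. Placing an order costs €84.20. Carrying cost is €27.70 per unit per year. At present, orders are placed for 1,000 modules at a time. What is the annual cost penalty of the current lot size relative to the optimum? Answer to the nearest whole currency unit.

Extra cost ≈ €4,784 per year

Annual demand D = 2,330 × 12 = 27,960.
EOQ = √(2DS/H) = √(2 × 27,960 × 84.2 / 27.7) ≈ 412.29.
Cost at Q* = (D/Q*)S + (Q*/2)H = √(2DSH) ≈ €11,420.35.
Cost at Q = 1,000: (27,960/1,000)×84.2 + (1,000/2)×27.7 = €2,354.23 + €13,850.00 = €16,204.23.
Excess = €16,204.23 − €11,420.35 = €4,783.88.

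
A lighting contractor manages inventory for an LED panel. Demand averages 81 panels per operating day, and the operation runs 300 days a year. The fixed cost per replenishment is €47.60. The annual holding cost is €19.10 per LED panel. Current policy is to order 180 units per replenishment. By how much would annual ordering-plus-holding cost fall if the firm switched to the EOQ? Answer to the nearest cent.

Annual demand D = 81 × 300 = 24,300.
EOQ = √(2DS/H) = √(2 × 24,300 × 47.6 / 19.1) ≈ 348.02.
Cost at Q* = (D/Q*)S + (Q*/2)H = √(2DSH) ≈ €6,647.19.
Cost at Q = 180: (24,300/180)×47.6 + (180/2)×19.1 = €6,426.00 + €1,719.00 = €8,145.00.
Excess = €8,145.00 − €6,647.19 = €1,497.81.

Extra cost ≈ €1,497.81 per year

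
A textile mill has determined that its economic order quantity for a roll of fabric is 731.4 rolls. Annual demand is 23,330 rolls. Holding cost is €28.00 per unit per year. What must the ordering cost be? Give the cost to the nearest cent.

Squaring Q* = √(2DS/H) gives Q*² = 2DS/H.
From Q* = √(2DS/H): S = Q*²H / (2D) = 731.4² × 28 / (2 × 23,330) = 321.0134.

S ≈ €321.01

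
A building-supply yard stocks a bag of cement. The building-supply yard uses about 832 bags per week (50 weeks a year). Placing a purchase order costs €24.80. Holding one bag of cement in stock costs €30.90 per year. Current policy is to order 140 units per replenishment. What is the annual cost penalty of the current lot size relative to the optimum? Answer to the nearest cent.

Annual demand D = 832 × 50 = 41,600.
EOQ = √(2DS/H) = √(2 × 41,600 × 24.8 / 30.9) ≈ 258.41.
Cost at Q* = (D/Q*)S + (Q*/2)H = √(2DSH) ≈ €7,984.85.
Cost at Q = 140: (41,600/140)×24.8 + (140/2)×30.9 = €7,369.14 + €2,163.00 = €9,532.14.
Excess = €9,532.14 − €7,984.85 = €1,547.29.

Extra cost ≈ €1,547.29 per year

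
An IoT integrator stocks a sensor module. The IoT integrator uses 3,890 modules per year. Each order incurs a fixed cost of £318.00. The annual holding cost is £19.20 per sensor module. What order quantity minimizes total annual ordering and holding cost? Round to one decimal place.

EOQ = √(2DS / H) = √(2 × 3,890 × 318 / 19.2).
= √(2,474,040 / 19.2) = √128,856.25 ≈ 358.966.

Q* ≈ 359.0 modules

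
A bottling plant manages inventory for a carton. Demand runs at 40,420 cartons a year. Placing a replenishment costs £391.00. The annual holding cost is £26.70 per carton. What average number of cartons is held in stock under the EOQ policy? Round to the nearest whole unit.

The optimal lot size = √(2DS/H) = √(2 × 40,420 × 391 / 26.7) ≈ 1088.04.
Average inventory = Q*/2 ≈ 1088.04 / 2 = 544.021.

Average inventory ≈ 544 cartons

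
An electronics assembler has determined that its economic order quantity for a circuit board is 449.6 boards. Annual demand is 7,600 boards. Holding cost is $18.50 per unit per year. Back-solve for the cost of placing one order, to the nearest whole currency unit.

The basic EOQ model gives Q* = √(2DS/H); rearrange for the unknown.
From Q* = √(2DS/H): S = Q*²H / (2D) = 449.6² × 18.5 / (2 × 7,600) = 246.0259.

S ≈ $246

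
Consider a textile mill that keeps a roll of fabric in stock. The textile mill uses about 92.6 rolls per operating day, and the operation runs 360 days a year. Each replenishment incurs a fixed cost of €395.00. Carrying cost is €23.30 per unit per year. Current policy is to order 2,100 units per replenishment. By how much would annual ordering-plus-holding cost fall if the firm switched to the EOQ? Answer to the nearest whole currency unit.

Annual demand D = 92.6 × 360 = 33,336.
EOQ = √(2DS/H) = √(2 × 33,336 × 395 / 23.3) ≈ 1063.14.
Cost at Q* = (D/Q*)S + (Q*/2)H = √(2DSH) ≈ €24,771.27.
Cost at Q = 2,100: (33,336/2,100)×395 + (2,100/2)×23.3 = €6,270.34 + €24,465.00 = €30,735.34.
Excess = €30,735.34 − €24,771.27 = €5,964.07.

Extra cost ≈ €5,964 per year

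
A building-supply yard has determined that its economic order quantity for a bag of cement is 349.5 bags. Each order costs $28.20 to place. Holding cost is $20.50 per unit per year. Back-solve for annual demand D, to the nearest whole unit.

D ≈ 44,399 bags per year

Squaring Q* = √(2DS/H) gives Q*² = 2DS/H.
From Q* = √(2DS/H): D = Q*²H / (2S) = 349.5² × 20.5 / (2 × 28.2) = 44398.584.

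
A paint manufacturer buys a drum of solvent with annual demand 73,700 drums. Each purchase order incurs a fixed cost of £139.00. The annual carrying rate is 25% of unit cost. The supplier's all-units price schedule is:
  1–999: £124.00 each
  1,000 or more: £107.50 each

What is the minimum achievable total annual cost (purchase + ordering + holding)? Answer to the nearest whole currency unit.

TC* ≈ £7,946,432

Holding cost per unit per year at price C is H = 0.25·C.
Evaluate total cost at each tier's feasible EOQ or, if the EOQ is below the tier, at the tier's minimum quantity.
EOQ at £124.00 = 813.0 (feasible in tier 1): TC = 73,700×£124.00 + (73,700/813.0)×139 + (813.0/2)×0.25×£124.00 = £9,164,002.11.
EOQ at £107.50 = 873.1 < 1000, so use break Q=1000: TC = 73,700×£107.50 + (73,700/1000.0)×139 + (1000.0/2)×0.25×£107.50 = £7,946,431.80.
Lowest total cost among the candidates is at Q = 1000.0.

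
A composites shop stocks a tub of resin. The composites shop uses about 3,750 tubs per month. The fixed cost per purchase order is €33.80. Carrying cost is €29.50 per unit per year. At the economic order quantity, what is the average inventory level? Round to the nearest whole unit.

Annual demand D = 3,750 × 12 = 45,000.
EOQ = √(2DS/H) = √(2 × 45,000 × 33.8 / 29.5) ≈ 321.12.
Average inventory = Q*/2 ≈ 321.12 / 2 = 160.560.

Average inventory ≈ 161 tubs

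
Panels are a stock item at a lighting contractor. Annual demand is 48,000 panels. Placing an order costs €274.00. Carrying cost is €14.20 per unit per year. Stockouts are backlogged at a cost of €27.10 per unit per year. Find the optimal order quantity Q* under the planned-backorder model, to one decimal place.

Q* ≈ 1,680.2 panels

With planned backorders, Q* = √(2DS/H) · √((H+B)/B).
√(2DS/H) = √(2 × 48,000 × 274 / 14.2) = 1361.027.
√((H+B)/B) = √((14.2+27.1)/27.1) = 1.2345.
Q* ≈ 1680.185.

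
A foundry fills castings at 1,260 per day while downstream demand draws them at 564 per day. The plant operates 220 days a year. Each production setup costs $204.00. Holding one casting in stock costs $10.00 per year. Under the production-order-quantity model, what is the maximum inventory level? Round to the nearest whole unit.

I_max ≈ 1,672 castings

Annual demand D = 564 × 220 = 124,080.
Production build-up factor (1 − d/p) = 1 − 564/1,260 = 0.5524.
Q* = √(2DS / (H(1 − d/p))) = √(2 × 124,080 × 204 / (10 × 0.5524)).
= √(50,624,640 / 5.5238) ≈ 3027.343.
Maximum inventory = Q*(1 − d/p) = 3027.343 × 0.5524 ≈ 1672.247.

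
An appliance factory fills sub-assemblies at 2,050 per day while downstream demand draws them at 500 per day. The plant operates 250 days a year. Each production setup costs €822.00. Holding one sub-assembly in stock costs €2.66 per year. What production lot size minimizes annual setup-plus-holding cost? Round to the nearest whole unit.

Annual demand D = 500 × 250 = 125,000.
Production build-up factor (1 − d/p) = 1 − 500/2,050 = 0.7561.
Q* = √(2DS / (H(1 − d/p))) = √(2 × 125,000 × 822 / (2.66 × 0.7561)).
= √(205,500,000 / 2.0112) ≈ 10108.255.

Q* ≈ 10,108 sub-assemblies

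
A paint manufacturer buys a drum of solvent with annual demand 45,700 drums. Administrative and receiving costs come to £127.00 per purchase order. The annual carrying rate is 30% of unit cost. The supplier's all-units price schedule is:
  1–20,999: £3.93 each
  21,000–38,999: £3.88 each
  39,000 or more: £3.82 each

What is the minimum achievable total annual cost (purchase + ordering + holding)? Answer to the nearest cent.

TC* ≈ £183,300.40

Holding cost per unit per year at price C is H = 0.30·C.
Candidates are each tier's EOQ (if it falls in that tier) and each price-break quantity.
EOQ at £3.93 = 3137.7 (feasible in tier 1): TC = 45,700×£3.93 + (45,700/3137.7)×127 + (3137.7/2)×0.30×£3.93 = £183,300.40.
EOQ at £3.88 = 3157.9 < 21000, so use break Q=21000: TC = 45,700×£3.88 + (45,700/21000.0)×127 + (21000.0/2)×0.30×£3.88 = £189,814.38.
EOQ at £3.82 = 3182.6 < 39000, so use break Q=39000: TC = 45,700×£3.82 + (45,700/39000.0)×127 + (39000.0/2)×0.30×£3.82 = £197,069.82.
Lowest total cost among the candidates is at Q = 3137.7.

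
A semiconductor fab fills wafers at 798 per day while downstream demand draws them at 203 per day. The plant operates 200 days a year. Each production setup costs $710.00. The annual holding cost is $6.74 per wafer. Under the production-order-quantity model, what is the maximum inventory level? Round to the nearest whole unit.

I_max ≈ 2,525 wafers

Annual demand D = 203 × 200 = 40,600.
Production build-up factor (1 − d/p) = 1 − 203/798 = 0.7456.
Q* = √(2DS / (H(1 − d/p))) = √(2 × 40,600 × 710 / (6.74 × 0.7456)).
= √(57,652,000 / 5.0254) ≈ 3387.039.
Maximum inventory = Q*(1 − d/p) = 3387.039 × 0.7456 ≈ 2525.424.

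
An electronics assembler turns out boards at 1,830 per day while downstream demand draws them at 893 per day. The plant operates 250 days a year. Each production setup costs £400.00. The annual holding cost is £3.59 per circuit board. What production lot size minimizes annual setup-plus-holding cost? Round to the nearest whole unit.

Q* ≈ 9,857 boards

Annual demand D = 893 × 250 = 223,250.
Production build-up factor (1 − d/p) = 1 − 893/1,830 = 0.5120.
Q* = √(2DS / (H(1 − d/p))) = √(2 × 223,250 × 400 / (3.59 × 0.5120)).
= √(178,600,000 / 1.8382) ≈ 9857.102.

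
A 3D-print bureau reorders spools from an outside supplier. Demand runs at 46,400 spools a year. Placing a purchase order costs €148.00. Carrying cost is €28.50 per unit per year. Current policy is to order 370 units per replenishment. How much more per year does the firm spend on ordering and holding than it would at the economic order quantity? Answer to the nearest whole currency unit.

EOQ = √(2DS/H) = √(2 × 46,400 × 148 / 28.5) ≈ 694.20.
Cost at Q* = (D/Q*)S + (Q*/2)H = √(2DSH) ≈ €19,784.60.
Cost at Q = 370: (46,400/370)×148 + (370/2)×28.5 = €18,560.00 + €5,272.50 = €23,832.50.
Excess = €23,832.50 − €19,784.60 = €4,047.90.

Extra cost ≈ €4,048 per year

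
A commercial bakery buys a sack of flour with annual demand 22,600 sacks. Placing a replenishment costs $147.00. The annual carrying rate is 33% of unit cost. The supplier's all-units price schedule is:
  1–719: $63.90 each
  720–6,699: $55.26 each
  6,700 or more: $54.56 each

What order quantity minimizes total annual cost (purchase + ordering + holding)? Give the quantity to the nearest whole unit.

Q* ≈ 720 sacks

Holding cost per unit per year at price C is H = 0.33·C.
For each price level, check whether its EOQ is feasible; otherwise the best quantity at that price is the breakpoint.
EOQ at $63.90 = 561.3 (feasible in tier 1): TC = 22,600×$63.90 + (22,600/561.3)×147 + (561.3/2)×0.33×$63.90 = $1,455,976.83.
EOQ at $55.26 = 603.6 < 720, so use break Q=720: TC = 22,600×$55.26 + (22,600/720.0)×147 + (720.0/2)×0.33×$55.26 = $1,260,055.05.
EOQ at $54.56 = 607.5 < 6700, so use break Q=6700: TC = 22,600×$54.56 + (22,600/6700.0)×147 + (6700.0/2)×0.33×$54.56 = $1,293,867.93.
Lowest total cost is $1,260,055.05 at Q = 720.0.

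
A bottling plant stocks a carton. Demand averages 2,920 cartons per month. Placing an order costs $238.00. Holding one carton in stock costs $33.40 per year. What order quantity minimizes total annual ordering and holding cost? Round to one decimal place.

Annual demand D = 2,920 × 12 = 35,040.
EOQ = √(2DS / H) = √(2 × 35,040 × 238 / 33.4).
= √(16,679,040 / 33.4) = √499,372.4551 ≈ 706.663.

Q* ≈ 706.7 cartons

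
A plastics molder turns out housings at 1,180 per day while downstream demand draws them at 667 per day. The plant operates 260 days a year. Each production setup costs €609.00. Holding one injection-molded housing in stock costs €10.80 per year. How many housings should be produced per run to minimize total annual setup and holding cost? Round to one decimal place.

Annual demand D = 667 × 260 = 173,420.
Production build-up factor (1 − d/p) = 1 − 667/1,180 = 0.4347.
Q* = √(2DS / (H(1 − d/p))) = √(2 × 173,420 × 609 / (10.8 × 0.4347)).
= √(211,225,560 / 4.6953) ≈ 6707.237.

Q* ≈ 6,707.2 housings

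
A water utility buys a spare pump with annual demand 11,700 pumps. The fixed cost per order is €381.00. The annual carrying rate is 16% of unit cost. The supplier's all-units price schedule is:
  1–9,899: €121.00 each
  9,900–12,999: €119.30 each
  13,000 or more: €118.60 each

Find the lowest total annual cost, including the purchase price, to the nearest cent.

TC* ≈ €1,428,837.81

Holding cost per unit per year at price C is H = 0.16·C.
Evaluate total cost at each tier's feasible EOQ or, if the EOQ is below the tier, at the tier's minimum quantity.
EOQ at €121.00 = 678.6 (feasible in tier 1): TC = 11,700×€121.00 + (11,700/678.6)×381 + (678.6/2)×0.16×€121.00 = €1,428,837.81.
EOQ at €119.30 = 683.4 < 9900, so use break Q=9900: TC = 11,700×€119.30 + (11,700/9900.0)×381 + (9900.0/2)×0.16×€119.30 = €1,490,745.87.
EOQ at €118.60 = 685.4 < 13000, so use break Q=13000: TC = 11,700×€118.60 + (11,700/13000.0)×381 + (13000.0/2)×0.16×€118.60 = €1,511,306.90.
Lowest total cost among the candidates is at Q = 678.6.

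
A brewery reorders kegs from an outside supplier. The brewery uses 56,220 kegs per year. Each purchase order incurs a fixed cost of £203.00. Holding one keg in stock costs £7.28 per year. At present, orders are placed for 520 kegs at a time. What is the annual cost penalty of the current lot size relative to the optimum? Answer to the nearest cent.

Extra cost ≈ £10,949.59 per year

EOQ = √(2DS/H) = √(2 × 56,220 × 203 / 7.28) ≈ 1770.69.
Cost at Q* = (D/Q*)S + (Q*/2)H = √(2DSH) ≈ £12,890.63.
Cost at Q = 520: (56,220/520)×203 + (520/2)×7.28 = £21,947.42 + £1,892.80 = £23,840.22.
Excess = £23,840.22 − £12,890.63 = £10,949.59.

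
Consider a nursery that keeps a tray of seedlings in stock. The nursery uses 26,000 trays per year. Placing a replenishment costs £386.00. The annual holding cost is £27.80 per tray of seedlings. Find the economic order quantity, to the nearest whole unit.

EOQ = √(2DS / H) = √(2 × 26,000 × 386 / 27.8).
= √(20,072,000 / 27.8) = √722,014.3885 ≈ 849.714.

Q* ≈ 850 trays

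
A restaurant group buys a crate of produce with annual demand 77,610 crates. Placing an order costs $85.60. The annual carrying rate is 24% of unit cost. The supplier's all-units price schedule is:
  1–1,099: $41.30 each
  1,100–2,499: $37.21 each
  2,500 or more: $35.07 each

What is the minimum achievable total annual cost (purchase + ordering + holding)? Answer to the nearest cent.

TC* ≈ $2,734,961.07

Holding cost per unit per year at price C is H = 0.24·C.
Evaluate total cost at each tier's feasible EOQ or, if the EOQ is below the tier, at the tier's minimum quantity.
Tier 1 ($41.30): EOQ = 1157.8 exceeds tier's upper bound 1099, so this tier is dominated.
EOQ at $37.21 = 1219.8 (feasible in tier 2): TC = 77,610×$37.21 + (77,610/1219.8)×85.6 + (1219.8/2)×0.24×$37.21 = $2,898,761.07.
EOQ at $35.07 = 1256.4 < 2500, so use break Q=2500: TC = 77,610×$35.07 + (77,610/2500.0)×85.6 + (2500.0/2)×0.24×$35.07 = $2,734,961.07.
Lowest total cost among the candidates is at Q = 2500.0.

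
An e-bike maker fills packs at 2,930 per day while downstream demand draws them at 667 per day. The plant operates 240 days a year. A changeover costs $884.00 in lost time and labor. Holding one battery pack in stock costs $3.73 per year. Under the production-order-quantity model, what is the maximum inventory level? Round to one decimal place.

Annual demand D = 667 × 240 = 160,080.
Production build-up factor (1 − d/p) = 1 − 667/2,930 = 0.7724.
Q* = √(2DS / (H(1 − d/p))) = √(2 × 160,080 × 884 / (3.73 × 0.7724)).
= √(283,021,440 / 2.8809) ≈ 9911.669.
Maximum inventory = Q*(1 − d/p) = 9911.669 × 0.7724 ≈ 7655.327.

I_max ≈ 7,655.3 packs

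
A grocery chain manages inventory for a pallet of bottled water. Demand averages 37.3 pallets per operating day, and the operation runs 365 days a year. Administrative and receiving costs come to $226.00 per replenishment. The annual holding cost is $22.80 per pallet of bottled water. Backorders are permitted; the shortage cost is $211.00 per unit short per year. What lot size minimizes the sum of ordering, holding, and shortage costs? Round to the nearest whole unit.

Q* ≈ 547 pallets

Annual demand D = 37.3 × 365 = 13,614.5.
With planned backorders, Q* = √(2DS/H) · √((H+B)/B).
√(2DS/H) = √(2 × 13,614.5 × 226 / 22.8) = 519.520.
√((H+B)/B) = √((22.8+211)/211) = 1.0526.
Q* ≈ 546.869.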